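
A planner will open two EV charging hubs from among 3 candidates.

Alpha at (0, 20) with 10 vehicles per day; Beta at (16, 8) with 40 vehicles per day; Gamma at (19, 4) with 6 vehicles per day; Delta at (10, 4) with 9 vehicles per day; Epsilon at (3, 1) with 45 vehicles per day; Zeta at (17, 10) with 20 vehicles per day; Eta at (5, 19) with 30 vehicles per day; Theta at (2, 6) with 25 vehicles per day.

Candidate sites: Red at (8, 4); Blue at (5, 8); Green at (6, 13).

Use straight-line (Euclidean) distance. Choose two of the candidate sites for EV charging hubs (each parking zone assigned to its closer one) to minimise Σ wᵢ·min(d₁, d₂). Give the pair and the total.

{Red, Green}, total 1353.3

Evaluate every pair (each demand assigned to the nearer of the two):
  {Red, Green}: total = 1353.3
  {Red, Blue}: total = 1470.6
  {Blue, Green}: total = 1505.4
Best pair: {Red, Green} with total 1353.3.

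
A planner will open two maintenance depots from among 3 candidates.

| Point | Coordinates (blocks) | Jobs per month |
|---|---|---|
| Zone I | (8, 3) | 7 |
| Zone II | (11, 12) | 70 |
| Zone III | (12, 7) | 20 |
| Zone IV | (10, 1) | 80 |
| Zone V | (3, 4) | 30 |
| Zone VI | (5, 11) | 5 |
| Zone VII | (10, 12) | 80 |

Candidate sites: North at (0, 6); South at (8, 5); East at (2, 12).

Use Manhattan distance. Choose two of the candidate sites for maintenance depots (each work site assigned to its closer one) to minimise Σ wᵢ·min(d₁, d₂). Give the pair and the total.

Evaluate every pair (each demand assigned to the nearer of the two):
  {South, East}: total = 2084
  {North, South}: total = 2229
  {North, East}: total = 2977
Best pair: {South, East} with total 2084.

{South, East}, total 2084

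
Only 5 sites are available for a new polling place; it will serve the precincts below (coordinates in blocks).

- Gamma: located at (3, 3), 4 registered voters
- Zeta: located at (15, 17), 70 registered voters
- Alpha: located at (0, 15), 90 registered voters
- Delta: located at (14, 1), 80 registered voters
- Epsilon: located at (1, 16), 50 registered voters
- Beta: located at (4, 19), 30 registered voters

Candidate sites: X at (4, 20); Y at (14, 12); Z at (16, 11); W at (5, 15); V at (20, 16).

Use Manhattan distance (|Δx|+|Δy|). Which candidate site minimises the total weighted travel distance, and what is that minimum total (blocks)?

W, total 3586 blocks

Total weighted distance at each candidate:
  X (4, 20): total = 4562
  Y (14, 12): total = 4270
  Z (16, 11): total = 4934
  W (5, 15): total = 3586
  V (20, 16): total = 5630
Minimum is at W with total 3586 blocks.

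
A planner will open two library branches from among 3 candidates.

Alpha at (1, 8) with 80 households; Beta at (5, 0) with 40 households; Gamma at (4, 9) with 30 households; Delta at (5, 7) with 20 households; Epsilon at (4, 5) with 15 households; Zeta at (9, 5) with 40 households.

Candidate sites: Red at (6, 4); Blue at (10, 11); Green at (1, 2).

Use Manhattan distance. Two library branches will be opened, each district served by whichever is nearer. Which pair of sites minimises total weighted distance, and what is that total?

{Red, Green}, total 1175

Evaluate every pair (each demand assigned to the nearer of the two):
  {Red, Green}: total = 1175
  {Red, Blue}: total = 1415
  {Blue, Green}: total = 1510
Best pair: {Red, Green} with total 1175.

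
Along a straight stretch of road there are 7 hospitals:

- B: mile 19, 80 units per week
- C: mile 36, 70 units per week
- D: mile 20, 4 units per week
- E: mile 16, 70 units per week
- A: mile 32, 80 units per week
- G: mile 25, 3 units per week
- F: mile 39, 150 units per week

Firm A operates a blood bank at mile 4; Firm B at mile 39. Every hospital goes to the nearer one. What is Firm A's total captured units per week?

154

The indifferent point is the midpoint (4+39)/2 = 21.5; hospitals left of it (closer to Firm A at 4) go to Firm A, those right go to Firm B.
  E at 16 (w=70) → Firm A
  B at 19 (w=80) → Firm A
  D at 20 (w=4) → Firm A
  G at 25 (w=3) → Firm B
  A at 32 (w=80) → Firm B
  C at 36 (w=70) → Firm B
  F at 39 (w=150) → Firm B
Firm A captures 154; Firm B captures 303.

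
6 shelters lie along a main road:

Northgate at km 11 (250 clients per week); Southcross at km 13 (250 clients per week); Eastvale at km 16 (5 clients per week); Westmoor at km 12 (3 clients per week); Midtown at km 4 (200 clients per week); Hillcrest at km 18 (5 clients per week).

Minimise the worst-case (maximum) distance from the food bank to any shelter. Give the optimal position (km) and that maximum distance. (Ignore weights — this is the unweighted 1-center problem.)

location 11, max distance 7

The 1-center on a line is the midpoint of the two extreme points: leftmost at 4, rightmost at 18.
Optimal location = (4 + 18)/2 = 11; maximum distance = (18 − 4)/2 = 7.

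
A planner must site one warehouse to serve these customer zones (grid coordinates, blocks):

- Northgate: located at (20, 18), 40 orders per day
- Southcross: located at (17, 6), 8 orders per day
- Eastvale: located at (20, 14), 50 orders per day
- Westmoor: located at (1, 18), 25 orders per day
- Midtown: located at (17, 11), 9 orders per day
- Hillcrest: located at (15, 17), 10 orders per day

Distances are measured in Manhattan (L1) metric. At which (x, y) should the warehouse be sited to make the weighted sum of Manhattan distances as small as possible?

Manhattan distance separates: Σwᵢ(|x−xᵢ|+|y−yᵢ|) = Σwᵢ|x−xᵢ| + Σwᵢ|y−yᵢ|, so x and y are optimised independently as 1-D weighted medians.
Total weight W = 142; half = 71.
x-coordinate, sorted with cumulative weight:
  x=1 (Westmoor, w=25) cum 25
  x=15 (Hillcrest, w=10) cum 35
  x=17 (Southcross, w=8) cum 43
  x=17 (Midtown, w=9) cum 52
  x=20 (Northgate, w=40) cum 92  ← median
  x=20 (Eastvale, w=50) cum 142
⇒ x* = 20
y-coordinate, sorted with cumulative weight:
  y=6 (Southcross, w=8) cum 8
  y=11 (Midtown, w=9) cum 17
  y=14 (Eastvale, w=50) cum 67
  y=17 (Hillcrest, w=10) cum 77  ← median
  y=18 (Northgate, w=40) cum 117
  y=18 (Westmoor, w=25) cum 142
⇒ y* = 17

(20, 17)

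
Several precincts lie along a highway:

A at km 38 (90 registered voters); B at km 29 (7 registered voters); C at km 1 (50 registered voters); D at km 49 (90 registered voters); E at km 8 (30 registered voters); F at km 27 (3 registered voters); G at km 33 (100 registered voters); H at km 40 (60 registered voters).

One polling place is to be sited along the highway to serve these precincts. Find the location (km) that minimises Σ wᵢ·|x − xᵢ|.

For a sum of weighted absolute distances on a line, the optimum is the weighted median (not the mean). Total weight W = 430; half-weight = 215.
Sort by position and accumulate weight:
  km 1 (C, w=50) → cum 50
  km 8 (E, w=30) → cum 80
  km 27 (F, w=3) → cum 83
  km 29 (B, w=7) → cum 90
  km 33 (G, w=100) → cum 190
  km 38 (A, w=90) → cum 280  ≥ 215 → median here
  km 40 (H, w=60) → cum 340
  km 49 (D, w=90) → cum 430
Optimal location: km 38.

x = 38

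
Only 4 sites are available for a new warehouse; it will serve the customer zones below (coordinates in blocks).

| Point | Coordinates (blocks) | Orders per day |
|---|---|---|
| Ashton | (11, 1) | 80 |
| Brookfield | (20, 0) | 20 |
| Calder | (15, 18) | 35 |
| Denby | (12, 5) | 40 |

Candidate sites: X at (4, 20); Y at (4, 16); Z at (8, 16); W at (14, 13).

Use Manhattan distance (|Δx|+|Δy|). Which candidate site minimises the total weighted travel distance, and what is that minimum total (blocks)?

Total weighted distance at each candidate:
  X (4, 20): total = 4175
  Y (4, 16): total = 3615
  Z (8, 16): total = 2915
  W (14, 13): total = 2190
Minimum is at W with total 2190 blocks.

W, total 2190 blocks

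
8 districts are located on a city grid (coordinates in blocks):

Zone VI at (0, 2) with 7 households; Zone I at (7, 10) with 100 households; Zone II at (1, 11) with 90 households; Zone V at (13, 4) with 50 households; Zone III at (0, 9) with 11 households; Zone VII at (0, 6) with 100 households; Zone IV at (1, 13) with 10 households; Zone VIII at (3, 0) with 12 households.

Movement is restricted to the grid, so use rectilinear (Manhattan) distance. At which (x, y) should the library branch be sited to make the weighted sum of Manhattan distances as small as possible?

Manhattan distance separates: Σwᵢ(|x−xᵢ|+|y−yᵢ|) = Σwᵢ|x−xᵢ| + Σwᵢ|y−yᵢ|, so x and y are optimised independently as 1-D weighted medians.
Total weight W = 380; half = 190.
x-coordinate, sorted with cumulative weight:
  x=0 (Zone VI, w=7) cum 7
  x=0 (Zone III, w=11) cum 18
  x=0 (Zone VII, w=100) cum 118
  x=1 (Zone II, w=90) cum 208  ← median
  x=1 (Zone IV, w=10) cum 218
  x=3 (Zone VIII, w=12) cum 230
  x=7 (Zone I, w=100) cum 330
  x=13 (Zone V, w=50) cum 380
⇒ x* = 1
y-coordinate, sorted with cumulative weight:
  y=0 (Zone VIII, w=12) cum 12
  y=2 (Zone VI, w=7) cum 19
  y=4 (Zone V, w=50) cum 69
  y=6 (Zone VII, w=100) cum 169
  y=9 (Zone III, w=11) cum 180
  y=10 (Zone I, w=100) cum 280  ← median
  y=11 (Zone II, w=90) cum 370
  y=13 (Zone IV, w=10) cum 380
⇒ y* = 10

(1, 10)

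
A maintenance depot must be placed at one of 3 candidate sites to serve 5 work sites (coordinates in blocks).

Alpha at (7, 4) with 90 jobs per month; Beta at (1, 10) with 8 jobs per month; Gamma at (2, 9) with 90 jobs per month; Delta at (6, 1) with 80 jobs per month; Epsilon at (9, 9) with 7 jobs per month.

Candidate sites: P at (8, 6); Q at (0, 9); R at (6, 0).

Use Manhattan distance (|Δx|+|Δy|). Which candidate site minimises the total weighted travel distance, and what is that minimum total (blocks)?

P, total 1756 blocks

Total weighted distance at each candidate:
  P (8, 6): total = 1756
  Q (0, 9): total = 2459
  R (6, 0): total = 1904
Minimum is at P with total 1756 blocks.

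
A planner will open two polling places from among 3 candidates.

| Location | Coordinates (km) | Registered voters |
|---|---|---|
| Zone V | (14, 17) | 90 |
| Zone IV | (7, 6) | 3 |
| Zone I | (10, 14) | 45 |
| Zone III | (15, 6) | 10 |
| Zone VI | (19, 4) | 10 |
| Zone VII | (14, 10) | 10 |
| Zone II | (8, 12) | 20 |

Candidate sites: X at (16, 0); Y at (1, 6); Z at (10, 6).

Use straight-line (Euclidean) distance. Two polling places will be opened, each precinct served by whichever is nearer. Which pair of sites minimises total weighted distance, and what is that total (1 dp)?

{X, Z}, total 1705.5

Evaluate every pair (each demand assigned to the nearer of the two):
  {X, Z}: total = 1705.5
  {Y, Z}: total = 1747.7
  {X, Y}: total = 2489.7
Best pair: {X, Z} with total 1705.5.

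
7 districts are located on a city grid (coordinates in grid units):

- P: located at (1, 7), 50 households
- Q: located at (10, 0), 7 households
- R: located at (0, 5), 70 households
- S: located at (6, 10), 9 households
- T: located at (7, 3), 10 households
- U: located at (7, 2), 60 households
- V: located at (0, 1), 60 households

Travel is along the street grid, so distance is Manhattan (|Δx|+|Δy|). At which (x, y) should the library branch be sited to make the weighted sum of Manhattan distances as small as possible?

(1, 3)

Manhattan distance separates: Σwᵢ(|x−xᵢ|+|y−yᵢ|) = Σwᵢ|x−xᵢ| + Σwᵢ|y−yᵢ|, so x and y are optimised independently as 1-D weighted medians.
Total weight W = 266; half = 133.
x-coordinate, sorted with cumulative weight:
  x=0 (R, w=70) cum 70
  x=0 (V, w=60) cum 130
  x=1 (P, w=50) cum 180  ← median
  x=6 (S, w=9) cum 189
  x=7 (T, w=10) cum 199
  x=7 (U, w=60) cum 259
  x=10 (Q, w=7) cum 266
⇒ x* = 1
y-coordinate, sorted with cumulative weight:
  y=0 (Q, w=7) cum 7
  y=1 (V, w=60) cum 67
  y=2 (U, w=60) cum 127
  y=3 (T, w=10) cum 137  ← median
  y=5 (R, w=70) cum 207
  y=7 (P, w=50) cum 257
  y=10 (S, w=9) cum 266
⇒ y* = 3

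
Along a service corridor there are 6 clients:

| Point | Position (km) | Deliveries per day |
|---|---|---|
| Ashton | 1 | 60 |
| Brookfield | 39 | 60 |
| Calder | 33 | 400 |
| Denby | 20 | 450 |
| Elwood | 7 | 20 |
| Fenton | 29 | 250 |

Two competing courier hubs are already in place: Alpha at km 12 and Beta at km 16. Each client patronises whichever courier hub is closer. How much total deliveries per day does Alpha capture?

80

The indifferent point is the midpoint (12+16)/2 = 14; clients left of it (closer to Alpha at 12) go to Alpha, those right go to Beta.
  Ashton at 1 (w=60) → Alpha
  Elwood at 7 (w=20) → Alpha
  Denby at 20 (w=450) → Beta
  Fenton at 29 (w=250) → Beta
  Calder at 33 (w=400) → Beta
  Brookfield at 39 (w=60) → Beta
Alpha captures 80; Beta captures 1160.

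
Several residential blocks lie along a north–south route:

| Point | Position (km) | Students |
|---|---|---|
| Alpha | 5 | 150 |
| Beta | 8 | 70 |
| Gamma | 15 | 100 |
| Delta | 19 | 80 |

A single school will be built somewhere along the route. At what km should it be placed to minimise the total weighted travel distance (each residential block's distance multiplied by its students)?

x = 8

For a sum of weighted absolute distances on a line, the optimum is the weighted median (not the mean). Total weight W = 400; half-weight = 200.
Sort by position and accumulate weight:
  km 5 (Alpha, w=150) → cum 150
  km 8 (Beta, w=70) → cum 220  ≥ 200 → median here
  km 15 (Gamma, w=100) → cum 320
  km 19 (Delta, w=80) → cum 400
Optimal location: km 8.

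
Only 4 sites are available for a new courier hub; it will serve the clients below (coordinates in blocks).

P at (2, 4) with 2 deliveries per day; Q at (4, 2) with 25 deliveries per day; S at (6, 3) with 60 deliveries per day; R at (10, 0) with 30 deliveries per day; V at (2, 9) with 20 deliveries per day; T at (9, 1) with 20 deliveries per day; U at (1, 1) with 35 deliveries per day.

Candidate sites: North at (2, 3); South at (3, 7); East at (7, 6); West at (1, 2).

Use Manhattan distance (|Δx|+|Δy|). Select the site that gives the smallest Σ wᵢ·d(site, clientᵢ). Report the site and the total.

Total weighted distance at each candidate:
  North (2, 3): total = 1052
  South (3, 7): total = 1578
  East (7, 6): total = 1384
  West (1, 2): total = 1146
Minimum is at North with total 1052 blocks.

North, total 1052 blocks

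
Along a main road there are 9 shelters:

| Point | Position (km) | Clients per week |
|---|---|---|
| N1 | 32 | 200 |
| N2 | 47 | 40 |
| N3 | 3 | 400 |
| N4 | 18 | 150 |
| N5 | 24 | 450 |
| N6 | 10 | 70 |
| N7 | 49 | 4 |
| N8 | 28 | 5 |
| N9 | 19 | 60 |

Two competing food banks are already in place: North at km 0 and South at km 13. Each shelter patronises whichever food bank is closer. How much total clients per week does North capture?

The indifferent point is the midpoint (0+13)/2 = 6.5; shelters left of it (closer to North at 0) go to North, those right go to South.
  N3 at 3 (w=400) → North
  N6 at 10 (w=70) → South
  N4 at 18 (w=150) → South
  N9 at 19 (w=60) → South
  N5 at 24 (w=450) → South
  N8 at 28 (w=5) → South
  N1 at 32 (w=200) → South
  N2 at 47 (w=40) → South
  N7 at 49 (w=4) → South
North captures 400; South captures 979.

400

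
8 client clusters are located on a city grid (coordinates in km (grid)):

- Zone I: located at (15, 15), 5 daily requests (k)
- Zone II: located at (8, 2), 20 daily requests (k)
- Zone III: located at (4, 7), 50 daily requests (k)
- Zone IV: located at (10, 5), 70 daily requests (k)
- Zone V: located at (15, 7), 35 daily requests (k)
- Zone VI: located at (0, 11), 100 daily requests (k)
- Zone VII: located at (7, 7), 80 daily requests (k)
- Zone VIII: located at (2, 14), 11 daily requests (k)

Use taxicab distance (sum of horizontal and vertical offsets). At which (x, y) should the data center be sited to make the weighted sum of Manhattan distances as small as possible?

(7, 7)

Manhattan distance separates: Σwᵢ(|x−xᵢ|+|y−yᵢ|) = Σwᵢ|x−xᵢ| + Σwᵢ|y−yᵢ|, so x and y are optimised independently as 1-D weighted medians.
Total weight W = 371; half = 185.5.
x-coordinate, sorted with cumulative weight:
  x=0 (Zone VI, w=100) cum 100
  x=2 (Zone VIII, w=11) cum 111
  x=4 (Zone III, w=50) cum 161
  x=7 (Zone VII, w=80) cum 241  ← median
  x=8 (Zone II, w=20) cum 261
  x=10 (Zone IV, w=70) cum 331
  x=15 (Zone I, w=5) cum 336
  x=15 (Zone V, w=35) cum 371
⇒ x* = 7
y-coordinate, sorted with cumulative weight:
  y=2 (Zone II, w=20) cum 20
  y=5 (Zone IV, w=70) cum 90
  y=7 (Zone III, w=50) cum 140
  y=7 (Zone V, w=35) cum 175
  y=7 (Zone VII, w=80) cum 255  ← median
  y=11 (Zone VI, w=100) cum 355
  y=14 (Zone VIII, w=11) cum 366
  y=15 (Zone I, w=5) cum 371
⇒ y* = 7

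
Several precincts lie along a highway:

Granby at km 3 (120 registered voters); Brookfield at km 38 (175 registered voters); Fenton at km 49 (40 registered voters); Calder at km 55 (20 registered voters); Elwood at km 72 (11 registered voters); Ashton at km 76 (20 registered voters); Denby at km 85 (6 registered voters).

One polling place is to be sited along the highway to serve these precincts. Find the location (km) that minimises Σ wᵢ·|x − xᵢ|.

For a sum of weighted absolute distances on a line, the optimum is the weighted median (not the mean). Total weight W = 392; half-weight = 196.
Sort by position and accumulate weight:
  km 3 (Granby, w=120) → cum 120
  km 38 (Brookfield, w=175) → cum 295  ≥ 196 → median here
  km 49 (Fenton, w=40) → cum 335
  km 55 (Calder, w=20) → cum 355
  km 72 (Elwood, w=11) → cum 366
  km 76 (Ashton, w=20) → cum 386
  km 85 (Denby, w=6) → cum 392
Optimal location: km 38.

x = 38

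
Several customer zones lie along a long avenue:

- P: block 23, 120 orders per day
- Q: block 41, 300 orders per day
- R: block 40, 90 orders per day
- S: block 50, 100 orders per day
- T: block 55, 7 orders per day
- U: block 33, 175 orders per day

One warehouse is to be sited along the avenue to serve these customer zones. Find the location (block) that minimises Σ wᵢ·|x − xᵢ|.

x = 41

For a sum of weighted absolute distances on a line, the optimum is the weighted median (not the mean). Total weight W = 792; half-weight = 396.
Sort by position and accumulate weight:
  block 23 (P, w=120) → cum 120
  block 33 (U, w=175) → cum 295
  block 40 (R, w=90) → cum 385
  block 41 (Q, w=300) → cum 685  ≥ 396 → median here
  block 50 (S, w=100) → cum 785
  block 55 (T, w=7) → cum 792
Optimal location: block 41.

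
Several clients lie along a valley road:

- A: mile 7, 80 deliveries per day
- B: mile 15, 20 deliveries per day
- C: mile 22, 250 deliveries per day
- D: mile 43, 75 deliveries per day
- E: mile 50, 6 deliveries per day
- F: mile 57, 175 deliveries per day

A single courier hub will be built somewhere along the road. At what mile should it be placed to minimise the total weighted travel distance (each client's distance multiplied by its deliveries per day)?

x = 22

For a sum of weighted absolute distances on a line, the optimum is the weighted median (not the mean). Total weight W = 606; half-weight = 303.
Sort by position and accumulate weight:
  mile 7 (A, w=80) → cum 80
  mile 15 (B, w=20) → cum 100
  mile 22 (C, w=250) → cum 350  ≥ 303 → median here
  mile 43 (D, w=75) → cum 425
  mile 50 (E, w=6) → cum 431
  mile 57 (F, w=175) → cum 606
Optimal location: mile 22.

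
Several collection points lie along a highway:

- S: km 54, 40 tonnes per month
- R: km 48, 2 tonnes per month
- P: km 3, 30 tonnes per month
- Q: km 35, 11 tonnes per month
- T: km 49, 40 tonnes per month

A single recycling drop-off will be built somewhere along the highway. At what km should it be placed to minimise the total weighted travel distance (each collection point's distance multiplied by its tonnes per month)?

x = 49

For a sum of weighted absolute distances on a line, the optimum is the weighted median (not the mean). Total weight W = 123; half-weight = 61.5.
Sort by position and accumulate weight:
  km 3 (P, w=30) → cum 30
  km 35 (Q, w=11) → cum 41
  km 48 (R, w=2) → cum 43
  km 49 (T, w=40) → cum 83  ≥ 61.5 → median here
  km 54 (S, w=40) → cum 123
Optimal location: km 49.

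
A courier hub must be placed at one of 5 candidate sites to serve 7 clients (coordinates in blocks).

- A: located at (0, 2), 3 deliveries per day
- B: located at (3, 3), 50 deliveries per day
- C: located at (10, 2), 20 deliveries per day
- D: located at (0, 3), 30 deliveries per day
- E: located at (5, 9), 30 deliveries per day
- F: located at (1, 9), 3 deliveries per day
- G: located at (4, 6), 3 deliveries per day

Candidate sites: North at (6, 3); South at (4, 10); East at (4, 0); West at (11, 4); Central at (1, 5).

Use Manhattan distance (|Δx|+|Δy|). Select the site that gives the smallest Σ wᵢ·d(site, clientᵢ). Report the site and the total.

North, total 709 blocks

Total weighted distance at each candidate:
  North (6, 3): total = 709
  South (4, 10): total = 1130
  East (4, 0): total = 942
  West (11, 4): total = 1311
  Central (1, 5): total = 806
Minimum is at North with total 709 blocks.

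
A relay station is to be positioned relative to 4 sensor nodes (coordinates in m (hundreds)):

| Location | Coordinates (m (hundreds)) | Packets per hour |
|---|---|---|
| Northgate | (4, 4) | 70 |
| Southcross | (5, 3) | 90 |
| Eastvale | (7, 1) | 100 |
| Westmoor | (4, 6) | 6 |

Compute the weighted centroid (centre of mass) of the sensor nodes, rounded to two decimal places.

(5.47, 2.58)

The minimiser of Σwᵢ‖p−pᵢ‖² is the weighted centroid p* = (Σwᵢpᵢ)/(Σwᵢ).
Σwᵢ = 266.
Σwᵢxᵢ = 70·4 + 90·5 + 100·7 + 6·4 = 1454.
Σwᵢyᵢ = 70·4 + 90·3 + 100·1 + 6·6 = 686.
x* = 1454/266 = 5.47, y* = 686/266 = 2.58.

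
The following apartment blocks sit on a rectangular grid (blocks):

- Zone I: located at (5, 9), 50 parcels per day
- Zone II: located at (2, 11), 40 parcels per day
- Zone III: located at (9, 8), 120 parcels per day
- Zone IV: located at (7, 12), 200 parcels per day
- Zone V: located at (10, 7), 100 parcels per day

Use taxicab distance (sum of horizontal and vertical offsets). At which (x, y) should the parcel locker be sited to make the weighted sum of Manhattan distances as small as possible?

Manhattan distance separates: Σwᵢ(|x−xᵢ|+|y−yᵢ|) = Σwᵢ|x−xᵢ| + Σwᵢ|y−yᵢ|, so x and y are optimised independently as 1-D weighted medians.
Total weight W = 510; half = 255.
x-coordinate, sorted with cumulative weight:
  x=2 (Zone II, w=40) cum 40
  x=5 (Zone I, w=50) cum 90
  x=7 (Zone IV, w=200) cum 290  ← median
  x=9 (Zone III, w=120) cum 410
  x=10 (Zone V, w=100) cum 510
⇒ x* = 7
y-coordinate, sorted with cumulative weight:
  y=7 (Zone V, w=100) cum 100
  y=8 (Zone III, w=120) cum 220
  y=9 (Zone I, w=50) cum 270  ← median
  y=11 (Zone II, w=40) cum 310
  y=12 (Zone IV, w=200) cum 510
⇒ y* = 9

(7, 9)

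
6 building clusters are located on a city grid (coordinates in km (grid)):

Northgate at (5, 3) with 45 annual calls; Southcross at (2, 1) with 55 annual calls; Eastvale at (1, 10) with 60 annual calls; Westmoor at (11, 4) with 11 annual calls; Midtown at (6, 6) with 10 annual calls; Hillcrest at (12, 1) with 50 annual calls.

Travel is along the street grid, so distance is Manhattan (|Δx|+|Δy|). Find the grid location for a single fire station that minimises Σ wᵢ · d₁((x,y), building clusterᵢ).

(5, 3)

Manhattan distance separates: Σwᵢ(|x−xᵢ|+|y−yᵢ|) = Σwᵢ|x−xᵢ| + Σwᵢ|y−yᵢ|, so x and y are optimised independently as 1-D weighted medians.
Total weight W = 231; half = 115.5.
x-coordinate, sorted with cumulative weight:
  x=1 (Eastvale, w=60) cum 60
  x=2 (Southcross, w=55) cum 115
  x=5 (Northgate, w=45) cum 160  ← median
  x=6 (Midtown, w=10) cum 170
  x=11 (Westmoor, w=11) cum 181
  x=12 (Hillcrest, w=50) cum 231
⇒ x* = 5
y-coordinate, sorted with cumulative weight:
  y=1 (Southcross, w=55) cum 55
  y=1 (Hillcrest, w=50) cum 105
  y=3 (Northgate, w=45) cum 150  ← median
  y=4 (Westmoor, w=11) cum 161
  y=6 (Midtown, w=10) cum 171
  y=10 (Eastvale, w=60) cum 231
⇒ y* = 3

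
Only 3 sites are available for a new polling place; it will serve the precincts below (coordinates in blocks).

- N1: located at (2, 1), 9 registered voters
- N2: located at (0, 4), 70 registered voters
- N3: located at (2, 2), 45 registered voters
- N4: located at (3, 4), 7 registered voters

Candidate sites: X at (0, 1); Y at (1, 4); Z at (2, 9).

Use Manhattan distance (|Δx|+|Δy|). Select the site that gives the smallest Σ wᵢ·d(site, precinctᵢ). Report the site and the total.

Total weighted distance at each candidate:
  X (0, 1): total = 405
  Y (1, 4): total = 255
  Z (2, 9): total = 919
Minimum is at Y with total 255 blocks.

Y, total 255 blocks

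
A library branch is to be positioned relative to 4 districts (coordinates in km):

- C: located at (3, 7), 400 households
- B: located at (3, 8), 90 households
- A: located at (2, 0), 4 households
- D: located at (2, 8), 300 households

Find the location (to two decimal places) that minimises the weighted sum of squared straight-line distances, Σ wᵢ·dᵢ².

The minimiser of Σwᵢ‖p−pᵢ‖² is the weighted centroid p* = (Σwᵢpᵢ)/(Σwᵢ).
Σwᵢ = 794.
Σwᵢxᵢ = 400·3 + 90·3 + 4·2 + 300·2 = 2078.
Σwᵢyᵢ = 400·7 + 90·8 + 4·0 + 300·8 = 5920.
x* = 2078/794 = 2.62, y* = 5920/794 = 7.46.

(2.62, 7.46)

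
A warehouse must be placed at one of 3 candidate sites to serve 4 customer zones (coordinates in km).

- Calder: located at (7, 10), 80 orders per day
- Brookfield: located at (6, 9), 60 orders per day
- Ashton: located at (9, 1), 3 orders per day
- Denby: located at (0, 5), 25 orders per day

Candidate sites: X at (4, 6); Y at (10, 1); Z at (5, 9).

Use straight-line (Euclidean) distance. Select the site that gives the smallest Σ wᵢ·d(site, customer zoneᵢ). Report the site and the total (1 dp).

Z, total 425.8 km

Total weighted distance at each candidate:
  X (4, 6): total = 740.6
  Y (10, 1): total = 1567.9
  Z (5, 9): total = 425.8
Minimum is at Z with total 425.8 km.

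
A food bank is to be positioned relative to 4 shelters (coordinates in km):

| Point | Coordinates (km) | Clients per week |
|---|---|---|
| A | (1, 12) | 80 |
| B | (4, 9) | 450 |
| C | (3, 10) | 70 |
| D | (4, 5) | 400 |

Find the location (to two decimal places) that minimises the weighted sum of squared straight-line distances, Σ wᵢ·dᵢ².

(3.69, 7.71)

The minimiser of Σwᵢ‖p−pᵢ‖² is the weighted centroid p* = (Σwᵢpᵢ)/(Σwᵢ).
Σwᵢ = 1000.
Σwᵢxᵢ = 80·1 + 450·4 + 70·3 + 400·4 = 3690.
Σwᵢyᵢ = 80·12 + 450·9 + 70·10 + 400·5 = 7710.
x* = 3690/1000 = 3.69, y* = 7710/1000 = 7.71.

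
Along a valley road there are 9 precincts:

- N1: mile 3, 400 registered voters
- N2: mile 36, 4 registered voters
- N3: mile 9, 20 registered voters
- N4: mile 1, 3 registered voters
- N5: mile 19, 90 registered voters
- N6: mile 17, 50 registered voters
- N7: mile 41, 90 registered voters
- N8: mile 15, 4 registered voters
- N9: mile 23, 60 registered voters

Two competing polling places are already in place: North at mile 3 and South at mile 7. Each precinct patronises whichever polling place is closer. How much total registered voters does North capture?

The indifferent point is the midpoint (3+7)/2 = 5; precincts left of it (closer to North at 3) go to North, those right go to South.
  N4 at 1 (w=3) → North
  N1 at 3 (w=400) → North
  N3 at 9 (w=20) → South
  N8 at 15 (w=4) → South
  N6 at 17 (w=50) → South
  N5 at 19 (w=90) → South
  N9 at 23 (w=60) → South
  N2 at 36 (w=4) → South
  N7 at 41 (w=90) → South
North captures 403; South captures 318.

403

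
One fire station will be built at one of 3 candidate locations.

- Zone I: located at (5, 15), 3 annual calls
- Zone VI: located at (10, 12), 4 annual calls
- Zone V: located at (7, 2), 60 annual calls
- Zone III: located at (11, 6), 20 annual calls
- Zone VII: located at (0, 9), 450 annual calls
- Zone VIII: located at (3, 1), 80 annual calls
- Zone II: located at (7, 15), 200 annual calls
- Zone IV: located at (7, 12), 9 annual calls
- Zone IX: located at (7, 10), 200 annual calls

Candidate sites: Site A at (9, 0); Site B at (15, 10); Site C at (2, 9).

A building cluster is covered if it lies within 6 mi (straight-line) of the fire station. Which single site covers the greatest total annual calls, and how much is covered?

Coverage radius r = 6 mi; a point is covered iff (Δx)²+(Δy)² ≤ 6² = 36.
  Site A (9, 0): covers {Zone V} → 60
  Site B (15, 10): covers {Zone VI, Zone III} → 24
  Site C (2, 9): covers {Zone VII, Zone IV, Zone IX} → 659
Maximum coverage at Site C: 659 annual calls.

Site C, covering 659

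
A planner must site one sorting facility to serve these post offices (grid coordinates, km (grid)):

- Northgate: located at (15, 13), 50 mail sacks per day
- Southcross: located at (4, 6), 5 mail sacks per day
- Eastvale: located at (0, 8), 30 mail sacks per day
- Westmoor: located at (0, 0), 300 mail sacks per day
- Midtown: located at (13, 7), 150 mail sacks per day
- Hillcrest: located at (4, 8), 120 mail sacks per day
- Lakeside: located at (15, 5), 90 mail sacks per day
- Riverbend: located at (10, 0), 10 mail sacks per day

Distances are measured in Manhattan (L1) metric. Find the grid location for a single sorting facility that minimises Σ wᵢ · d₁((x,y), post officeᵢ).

Manhattan distance separates: Σwᵢ(|x−xᵢ|+|y−yᵢ|) = Σwᵢ|x−xᵢ| + Σwᵢ|y−yᵢ|, so x and y are optimised independently as 1-D weighted medians.
Total weight W = 755; half = 377.5.
x-coordinate, sorted with cumulative weight:
  x=0 (Eastvale, w=30) cum 30
  x=0 (Westmoor, w=300) cum 330
  x=4 (Southcross, w=5) cum 335
  x=4 (Hillcrest, w=120) cum 455  ← median
  x=10 (Riverbend, w=10) cum 465
  x=13 (Midtown, w=150) cum 615
  x=15 (Northgate, w=50) cum 665
  x=15 (Lakeside, w=90) cum 755
⇒ x* = 4
y-coordinate, sorted with cumulative weight:
  y=0 (Westmoor, w=300) cum 300
  y=0 (Riverbend, w=10) cum 310
  y=5 (Lakeside, w=90) cum 400  ← median
  y=6 (Southcross, w=5) cum 405
  y=7 (Midtown, w=150) cum 555
  y=8 (Eastvale, w=30) cum 585
  y=8 (Hillcrest, w=120) cum 705
  y=13 (Northgate, w=50) cum 755
⇒ y* = 5

(4, 5)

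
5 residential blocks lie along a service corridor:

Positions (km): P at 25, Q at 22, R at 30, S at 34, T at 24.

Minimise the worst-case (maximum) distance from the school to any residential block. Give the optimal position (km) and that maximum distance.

The 1-center on a line is the midpoint of the two extreme points: leftmost at 22, rightmost at 34.
Optimal location = (22 + 34)/2 = 28; maximum distance = (34 − 22)/2 = 6.

location 28, max distance 6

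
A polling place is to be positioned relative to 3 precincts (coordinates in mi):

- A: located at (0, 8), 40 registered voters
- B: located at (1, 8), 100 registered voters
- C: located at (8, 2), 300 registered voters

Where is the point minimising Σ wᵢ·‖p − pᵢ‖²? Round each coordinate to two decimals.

(5.68, 3.91)

The minimiser of Σwᵢ‖p−pᵢ‖² is the weighted centroid p* = (Σwᵢpᵢ)/(Σwᵢ).
Σwᵢ = 440.
Σwᵢxᵢ = 40·0 + 100·1 + 300·8 = 2500.
Σwᵢyᵢ = 40·8 + 100·8 + 300·2 = 1720.
x* = 2500/440 = 5.68, y* = 1720/440 = 3.91.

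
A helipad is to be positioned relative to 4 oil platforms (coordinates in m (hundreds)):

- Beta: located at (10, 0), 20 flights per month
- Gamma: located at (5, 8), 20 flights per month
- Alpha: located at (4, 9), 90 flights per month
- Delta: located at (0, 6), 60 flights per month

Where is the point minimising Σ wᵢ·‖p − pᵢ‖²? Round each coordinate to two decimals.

The minimiser of Σwᵢ‖p−pᵢ‖² is the weighted centroid p* = (Σwᵢpᵢ)/(Σwᵢ).
Σwᵢ = 190.
Σwᵢxᵢ = 20·10 + 20·5 + 90·4 + 60·0 = 660.
Σwᵢyᵢ = 20·0 + 20·8 + 90·9 + 60·6 = 1330.
x* = 660/190 = 3.47, y* = 1330/190 = 7.00.

(3.47, 7.00)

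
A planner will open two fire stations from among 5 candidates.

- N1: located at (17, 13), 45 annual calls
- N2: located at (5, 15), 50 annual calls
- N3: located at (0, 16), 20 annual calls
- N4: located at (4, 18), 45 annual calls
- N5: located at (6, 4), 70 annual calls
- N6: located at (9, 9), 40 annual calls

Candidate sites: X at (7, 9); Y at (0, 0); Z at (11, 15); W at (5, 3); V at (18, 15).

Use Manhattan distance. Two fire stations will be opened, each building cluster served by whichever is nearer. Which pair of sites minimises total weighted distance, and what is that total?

{Z, W}, total 1810

Evaluate every pair (each demand assigned to the nearer of the two):
  {Z, W}: total = 1810
  {X, Z}: total = 1850
  {X, V}: total = 1855
  {X, W}: total = 2070
  {X, Y}: total = 2350
  {W, V}: total = 2355
  {Y, Z}: total = 2370
  {Z, V}: total = 2565
  {Y, W}: total = 3170
  {Y, V}: total = 3170
Best pair: {Z, W} with total 1810.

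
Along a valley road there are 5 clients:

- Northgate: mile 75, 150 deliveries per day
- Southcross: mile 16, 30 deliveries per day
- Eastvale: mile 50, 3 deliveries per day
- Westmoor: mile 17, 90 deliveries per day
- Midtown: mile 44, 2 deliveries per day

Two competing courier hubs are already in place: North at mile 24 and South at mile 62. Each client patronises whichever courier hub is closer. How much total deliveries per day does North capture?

120

The indifferent point is the midpoint (24+62)/2 = 43; clients left of it (closer to North at 24) go to North, those right go to South.
  Southcross at 16 (w=30) → North
  Westmoor at 17 (w=90) → North
  Midtown at 44 (w=2) → South
  Eastvale at 50 (w=3) → South
  Northgate at 75 (w=150) → South
North captures 120; South captures 155.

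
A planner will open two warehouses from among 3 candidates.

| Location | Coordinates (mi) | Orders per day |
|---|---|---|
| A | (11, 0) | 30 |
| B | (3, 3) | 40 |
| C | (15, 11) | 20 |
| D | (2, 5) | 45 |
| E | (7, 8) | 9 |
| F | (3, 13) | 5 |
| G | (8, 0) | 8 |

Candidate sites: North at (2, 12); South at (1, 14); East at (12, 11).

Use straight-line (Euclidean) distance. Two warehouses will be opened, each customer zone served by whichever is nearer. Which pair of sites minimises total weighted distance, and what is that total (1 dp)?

{North, East}, total 1221.8

Evaluate every pair (each demand assigned to the nearer of the two):
  {North, East}: total = 1221.8
  {South, East}: total = 1403.4
  {North, South}: total = 1560.0
Best pair: {North, East} with total 1221.8.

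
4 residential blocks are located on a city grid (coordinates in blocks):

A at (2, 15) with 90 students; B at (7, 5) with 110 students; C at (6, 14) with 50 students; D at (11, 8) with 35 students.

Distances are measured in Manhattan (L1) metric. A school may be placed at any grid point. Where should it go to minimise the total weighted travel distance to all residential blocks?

Manhattan distance separates: Σwᵢ(|x−xᵢ|+|y−yᵢ|) = Σwᵢ|x−xᵢ| + Σwᵢ|y−yᵢ|, so x and y are optimised independently as 1-D weighted medians.
Total weight W = 285; half = 142.5.
x-coordinate, sorted with cumulative weight:
  x=2 (A, w=90) cum 90
  x=6 (C, w=50) cum 140
  x=7 (B, w=110) cum 250  ← median
  x=11 (D, w=35) cum 285
⇒ x* = 7
y-coordinate, sorted with cumulative weight:
  y=5 (B, w=110) cum 110
  y=8 (D, w=35) cum 145  ← median
  y=14 (C, w=50) cum 195
  y=15 (A, w=90) cum 285
⇒ y* = 8

(7, 8)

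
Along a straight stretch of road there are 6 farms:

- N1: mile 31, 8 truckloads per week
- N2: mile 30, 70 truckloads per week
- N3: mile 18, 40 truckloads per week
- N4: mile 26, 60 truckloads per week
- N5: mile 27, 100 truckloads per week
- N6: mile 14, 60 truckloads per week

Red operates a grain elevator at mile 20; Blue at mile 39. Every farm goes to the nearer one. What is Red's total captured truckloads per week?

The indifferent point is the midpoint (20+39)/2 = 29.5; farms left of it (closer to Red at 20) go to Red, those right go to Blue.
  N6 at 14 (w=60) → Red
  N3 at 18 (w=40) → Red
  N4 at 26 (w=60) → Red
  N5 at 27 (w=100) → Red
  N2 at 30 (w=70) → Blue
  N1 at 31 (w=8) → Blue
Red captures 260; Blue captures 78.

260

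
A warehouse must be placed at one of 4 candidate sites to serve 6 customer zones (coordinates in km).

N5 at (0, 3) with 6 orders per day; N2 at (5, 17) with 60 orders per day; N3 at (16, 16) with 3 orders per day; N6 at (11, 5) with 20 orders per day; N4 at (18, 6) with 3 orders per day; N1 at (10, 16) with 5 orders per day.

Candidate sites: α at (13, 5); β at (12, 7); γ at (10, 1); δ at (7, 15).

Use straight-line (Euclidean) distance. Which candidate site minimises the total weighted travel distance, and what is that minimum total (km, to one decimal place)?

Total weighted distance at each candidate:
  α (13, 5): total = 1090.8
  β (12, 7): total = 946.9
  γ (10, 1): total = 1301.2
  δ (7, 15): total = 554.1
Minimum is at δ with total 554.1 km.

δ, total 554.1 km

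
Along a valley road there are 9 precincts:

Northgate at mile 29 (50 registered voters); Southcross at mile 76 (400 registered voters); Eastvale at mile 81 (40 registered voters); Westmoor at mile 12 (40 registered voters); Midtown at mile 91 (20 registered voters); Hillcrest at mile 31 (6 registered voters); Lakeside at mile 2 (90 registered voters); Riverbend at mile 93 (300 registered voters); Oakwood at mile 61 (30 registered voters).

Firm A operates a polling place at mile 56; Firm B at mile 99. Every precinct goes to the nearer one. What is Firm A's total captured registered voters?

The indifferent point is the midpoint (56+99)/2 = 77.5; precincts left of it (closer to Firm A at 56) go to Firm A, those right go to Firm B.
  Lakeside at 2 (w=90) → Firm A
  Westmoor at 12 (w=40) → Firm A
  Northgate at 29 (w=50) → Firm A
  Hillcrest at 31 (w=6) → Firm A
  Oakwood at 61 (w=30) → Firm A
  Southcross at 76 (w=400) → Firm A
  Eastvale at 81 (w=40) → Firm B
  Midtown at 91 (w=20) → Firm B
  Riverbend at 93 (w=300) → Firm B
Firm A captures 616; Firm B captures 360.

616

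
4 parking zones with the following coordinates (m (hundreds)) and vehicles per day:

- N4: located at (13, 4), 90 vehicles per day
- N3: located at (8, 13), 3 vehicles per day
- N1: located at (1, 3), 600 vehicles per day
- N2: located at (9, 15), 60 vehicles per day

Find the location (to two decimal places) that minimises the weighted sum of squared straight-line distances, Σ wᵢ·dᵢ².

(3.10, 4.12)

The minimiser of Σwᵢ‖p−pᵢ‖² is the weighted centroid p* = (Σwᵢpᵢ)/(Σwᵢ).
Σwᵢ = 753.
Σwᵢxᵢ = 90·13 + 3·8 + 600·1 + 60·9 = 2334.
Σwᵢyᵢ = 90·4 + 3·13 + 600·3 + 60·15 = 3099.
x* = 2334/753 = 3.10, y* = 3099/753 = 4.12.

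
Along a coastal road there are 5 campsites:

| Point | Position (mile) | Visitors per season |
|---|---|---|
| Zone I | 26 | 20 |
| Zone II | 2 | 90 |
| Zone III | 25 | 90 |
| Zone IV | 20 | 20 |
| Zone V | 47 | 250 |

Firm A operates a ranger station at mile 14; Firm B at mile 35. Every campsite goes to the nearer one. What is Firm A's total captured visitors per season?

110

The indifferent point is the midpoint (14+35)/2 = 24.5; campsites left of it (closer to Firm A at 14) go to Firm A, those right go to Firm B.
  Zone II at 2 (w=90) → Firm A
  Zone IV at 20 (w=20) → Firm A
  Zone III at 25 (w=90) → Firm B
  Zone I at 26 (w=20) → Firm B
  Zone V at 47 (w=250) → Firm B
Firm A captures 110; Firm B captures 360.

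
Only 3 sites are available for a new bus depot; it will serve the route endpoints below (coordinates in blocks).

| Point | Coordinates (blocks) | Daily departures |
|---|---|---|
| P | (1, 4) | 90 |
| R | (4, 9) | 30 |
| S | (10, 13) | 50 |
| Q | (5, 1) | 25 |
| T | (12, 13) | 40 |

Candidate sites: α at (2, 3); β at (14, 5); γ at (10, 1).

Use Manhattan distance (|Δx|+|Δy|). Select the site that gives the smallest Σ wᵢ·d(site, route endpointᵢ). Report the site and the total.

Total weighted distance at each candidate:
  α (2, 3): total = 2245
  β (14, 5): total = 3005
  γ (10, 1): total = 2785
Minimum is at α with total 2245 blocks.

α, total 2245 blocks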